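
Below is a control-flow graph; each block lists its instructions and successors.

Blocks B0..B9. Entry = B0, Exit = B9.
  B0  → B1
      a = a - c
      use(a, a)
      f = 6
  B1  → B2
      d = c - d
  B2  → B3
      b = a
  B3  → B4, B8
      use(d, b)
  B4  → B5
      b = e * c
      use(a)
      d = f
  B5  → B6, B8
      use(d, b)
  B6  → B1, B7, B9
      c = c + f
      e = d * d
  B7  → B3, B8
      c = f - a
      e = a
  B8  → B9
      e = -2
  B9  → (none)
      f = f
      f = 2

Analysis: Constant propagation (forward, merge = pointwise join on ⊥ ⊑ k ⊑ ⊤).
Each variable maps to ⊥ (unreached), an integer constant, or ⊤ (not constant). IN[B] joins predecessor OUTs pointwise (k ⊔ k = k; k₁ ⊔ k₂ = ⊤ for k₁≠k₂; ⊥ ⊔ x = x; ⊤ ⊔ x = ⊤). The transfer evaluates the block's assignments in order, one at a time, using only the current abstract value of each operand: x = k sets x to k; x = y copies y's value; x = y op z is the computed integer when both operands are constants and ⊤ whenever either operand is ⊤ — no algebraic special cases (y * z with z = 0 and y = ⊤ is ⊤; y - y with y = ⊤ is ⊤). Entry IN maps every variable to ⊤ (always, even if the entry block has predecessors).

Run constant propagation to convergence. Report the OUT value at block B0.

Answer: {a: ⊤, b: ⊤, c: ⊤, d: ⊤, e: ⊤, f: 6}

Trace:
Per-block solution:
  B0: | IN=(all ⊤) | OUT={f:6; rest ⊤}
  B1: | IN={f:6; rest ⊤} | OUT={f:6; rest ⊤}
  B2: | IN={f:6; rest ⊤} | OUT={f:6; rest ⊤}
  B3: | IN={f:6; rest ⊤} | OUT={f:6; rest ⊤}
  B4: | IN={f:6; rest ⊤} | OUT={d:6, f:6; rest ⊤}
  B5: | IN={d:6, f:6; rest ⊤} | OUT={d:6, f:6; rest ⊤}
  B6: | IN={d:6, f:6; rest ⊤} | OUT={d:6, e:36, f:6; rest ⊤}
  B7: | IN={d:6, e:36, f:6; rest ⊤} | OUT={d:6, f:6; rest ⊤}
  B8: | IN={f:6; rest ⊤} | OUT={e:-2, f:6; rest ⊤}
  B9: | IN={f:6; rest ⊤} | OUT={f:2; rest ⊤}

B0 is the boundary node: IN[B0] = {a: ⊤, b: ⊤, c: ⊤, d: ⊤, e: ⊤, f: ⊤}
Applying B0's transfer function to that IN value gives OUT[B0] (row B0 above).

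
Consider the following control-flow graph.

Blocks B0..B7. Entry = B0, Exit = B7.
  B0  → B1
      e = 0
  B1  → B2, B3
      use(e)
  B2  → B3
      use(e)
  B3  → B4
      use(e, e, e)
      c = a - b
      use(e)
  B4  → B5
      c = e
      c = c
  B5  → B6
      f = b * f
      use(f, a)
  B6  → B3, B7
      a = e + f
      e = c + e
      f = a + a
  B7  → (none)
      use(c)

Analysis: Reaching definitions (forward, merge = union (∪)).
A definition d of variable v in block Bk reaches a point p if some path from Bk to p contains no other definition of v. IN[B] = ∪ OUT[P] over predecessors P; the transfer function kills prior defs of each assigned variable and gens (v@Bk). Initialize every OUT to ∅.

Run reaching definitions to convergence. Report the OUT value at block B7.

Fixpoint table:
  B0:   IN={}   OUT={e@B0}
  B1:   IN={e@B0}   OUT={e@B0}
  B2:   IN={e@B0}   OUT={e@B0}
  B3:   IN={a@B6, c@B4, e@B0, e@B6, f@B6}   OUT={a@B6, c@B3, e@B0, e@B6, f@B6}
  B4:   IN={a@B6, c@B3, e@B0, e@B6, f@B6}   OUT={a@B6, c@B4, e@B0, e@B6, f@B6}
  B5:   IN={a@B6, c@B4, e@B0, e@B6, f@B6}   OUT={a@B6, c@B4, e@B0, e@B6, f@B5}
  B6:   IN={a@B6, c@B4, e@B0, e@B6, f@B5}   OUT={a@B6, c@B4, e@B6, f@B6}
  B7:   IN={a@B6, c@B4, e@B6, f@B6}   OUT={a@B6, c@B4, e@B6, f@B6}

Merge at B7: IN[B7] = OUT[B6] = {a@B6, c@B4, e@B6, f@B6}
Applying B7's transfer function to that IN value gives OUT[B7] (row B7 above).

Answer: {a@B6, c@B4, e@B6, f@B6}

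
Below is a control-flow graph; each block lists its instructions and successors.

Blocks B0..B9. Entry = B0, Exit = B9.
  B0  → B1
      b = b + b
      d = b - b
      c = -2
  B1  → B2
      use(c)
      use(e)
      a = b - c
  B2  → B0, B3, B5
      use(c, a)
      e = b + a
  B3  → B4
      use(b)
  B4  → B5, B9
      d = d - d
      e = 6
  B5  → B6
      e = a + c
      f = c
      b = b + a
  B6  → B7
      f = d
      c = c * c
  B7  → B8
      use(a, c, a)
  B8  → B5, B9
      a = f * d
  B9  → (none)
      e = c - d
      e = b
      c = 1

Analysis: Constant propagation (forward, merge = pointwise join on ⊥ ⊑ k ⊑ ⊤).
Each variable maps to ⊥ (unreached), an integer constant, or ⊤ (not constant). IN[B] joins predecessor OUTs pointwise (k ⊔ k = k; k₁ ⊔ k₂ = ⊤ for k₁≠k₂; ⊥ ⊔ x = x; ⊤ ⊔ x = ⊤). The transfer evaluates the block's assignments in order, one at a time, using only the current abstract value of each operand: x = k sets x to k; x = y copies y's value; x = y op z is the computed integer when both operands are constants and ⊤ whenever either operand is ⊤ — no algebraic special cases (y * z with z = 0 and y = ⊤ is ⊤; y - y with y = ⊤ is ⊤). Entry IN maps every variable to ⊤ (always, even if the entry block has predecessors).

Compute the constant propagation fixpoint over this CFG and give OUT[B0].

Per-block solution:
  B0: | IN=(all ⊤) | OUT={c:-2; rest ⊤}
  B1: | IN={c:-2; rest ⊤} | OUT={c:-2; rest ⊤}
  B2: | IN={c:-2; rest ⊤} | OUT={c:-2; rest ⊤}
  B3: | IN={c:-2; rest ⊤} | OUT={c:-2; rest ⊤}
  B4: | IN={c:-2; rest ⊤} | OUT={c:-2, e:6; rest ⊤}
  B5: | IN=(all ⊤) | OUT=(all ⊤)
  B6: | IN=(all ⊤) | OUT=(all ⊤)
  B7: | IN=(all ⊤) | OUT=(all ⊤)
  B8: | IN=(all ⊤) | OUT=(all ⊤)
  B9: | IN=(all ⊤) | OUT={c:1; rest ⊤}

Merge at B0 (entry node, so the boundary value (all ⊤) is joined with the incoming edge(s)): IN[B0] = (all ⊤) ⊔ OUT[B2] = {a: ⊤, b: ⊤, c: ⊤, d: ⊤, e: ⊤, f: ⊤}
Applying B0's transfer function to that IN value gives OUT[B0] (row B0 above).

Answer: {a: ⊤, b: ⊤, c: -2, d: ⊤, e: ⊤, f: ⊤}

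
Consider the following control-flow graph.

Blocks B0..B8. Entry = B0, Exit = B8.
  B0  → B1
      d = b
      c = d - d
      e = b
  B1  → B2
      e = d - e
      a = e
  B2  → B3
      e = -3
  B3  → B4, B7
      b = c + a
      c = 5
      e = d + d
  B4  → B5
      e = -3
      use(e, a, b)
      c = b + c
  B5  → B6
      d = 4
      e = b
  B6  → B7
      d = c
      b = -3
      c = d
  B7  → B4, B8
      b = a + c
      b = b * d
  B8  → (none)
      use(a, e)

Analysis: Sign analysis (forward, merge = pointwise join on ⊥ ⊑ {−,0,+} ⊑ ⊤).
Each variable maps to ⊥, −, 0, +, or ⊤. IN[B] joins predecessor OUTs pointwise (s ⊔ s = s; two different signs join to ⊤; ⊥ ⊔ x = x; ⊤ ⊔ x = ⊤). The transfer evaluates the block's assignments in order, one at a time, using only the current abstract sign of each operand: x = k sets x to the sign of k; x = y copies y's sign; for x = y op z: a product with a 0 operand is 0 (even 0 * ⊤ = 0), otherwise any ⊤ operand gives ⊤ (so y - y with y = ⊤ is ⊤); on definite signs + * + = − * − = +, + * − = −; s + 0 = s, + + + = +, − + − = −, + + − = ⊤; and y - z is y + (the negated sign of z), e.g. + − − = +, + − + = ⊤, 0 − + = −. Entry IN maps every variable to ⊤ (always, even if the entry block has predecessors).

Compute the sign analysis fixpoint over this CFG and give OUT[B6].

Answer: {a: ⊤, b: -, c: ⊤, d: ⊤, e: ⊤, f: ⊤}

Trace:
Converged values:
  B0: | IN=(all ⊤) | OUT=(all ⊤)
  B1: | IN=(all ⊤) | OUT=(all ⊤)
  B2: | IN=(all ⊤) | OUT={e:-; rest ⊤}
  B3: | IN={e:-; rest ⊤} | OUT={c:+; rest ⊤}
  B4: | IN=(all ⊤) | OUT={e:-; rest ⊤}
  B5: | IN={e:-; rest ⊤} | OUT={d:+; rest ⊤}
  B6: | IN={d:+; rest ⊤} | OUT={b:-; rest ⊤}
  B7: | IN=(all ⊤) | OUT=(all ⊤)
  B8: | IN=(all ⊤) | OUT=(all ⊤)

Merge at B6: IN[B6] = OUT[B5] = {a: ⊤, b: ⊤, c: ⊤, d: +, e: ⊤, f: ⊤}
Applying B6's transfer function to that IN value gives OUT[B6] (row B6 above).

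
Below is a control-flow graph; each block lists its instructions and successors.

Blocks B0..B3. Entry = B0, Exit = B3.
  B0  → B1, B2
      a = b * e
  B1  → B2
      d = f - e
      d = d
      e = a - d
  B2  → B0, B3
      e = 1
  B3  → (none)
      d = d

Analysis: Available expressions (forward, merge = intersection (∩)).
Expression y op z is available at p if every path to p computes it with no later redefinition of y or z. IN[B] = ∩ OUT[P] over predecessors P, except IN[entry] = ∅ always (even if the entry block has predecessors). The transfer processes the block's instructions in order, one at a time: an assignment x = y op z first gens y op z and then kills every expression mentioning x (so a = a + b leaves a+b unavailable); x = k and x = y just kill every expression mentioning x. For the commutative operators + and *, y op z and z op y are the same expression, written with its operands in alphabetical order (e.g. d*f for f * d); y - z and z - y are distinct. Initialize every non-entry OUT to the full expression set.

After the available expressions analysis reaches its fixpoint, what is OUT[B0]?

Converged values:
  B0:   IN={}   OUT={b*e}
  B1:   IN={b*e}   OUT={a-d}
  B2:   IN={}   OUT={}
  B3:   IN={}   OUT={}

Merge at B0 (entry node, so the boundary value {} is joined with the incoming edge(s)): IN[B0] = {} ∩ OUT[B2] = {}
Applying B0's transfer function to that IN value gives OUT[B0] (row B0 above).

Answer: {b*e}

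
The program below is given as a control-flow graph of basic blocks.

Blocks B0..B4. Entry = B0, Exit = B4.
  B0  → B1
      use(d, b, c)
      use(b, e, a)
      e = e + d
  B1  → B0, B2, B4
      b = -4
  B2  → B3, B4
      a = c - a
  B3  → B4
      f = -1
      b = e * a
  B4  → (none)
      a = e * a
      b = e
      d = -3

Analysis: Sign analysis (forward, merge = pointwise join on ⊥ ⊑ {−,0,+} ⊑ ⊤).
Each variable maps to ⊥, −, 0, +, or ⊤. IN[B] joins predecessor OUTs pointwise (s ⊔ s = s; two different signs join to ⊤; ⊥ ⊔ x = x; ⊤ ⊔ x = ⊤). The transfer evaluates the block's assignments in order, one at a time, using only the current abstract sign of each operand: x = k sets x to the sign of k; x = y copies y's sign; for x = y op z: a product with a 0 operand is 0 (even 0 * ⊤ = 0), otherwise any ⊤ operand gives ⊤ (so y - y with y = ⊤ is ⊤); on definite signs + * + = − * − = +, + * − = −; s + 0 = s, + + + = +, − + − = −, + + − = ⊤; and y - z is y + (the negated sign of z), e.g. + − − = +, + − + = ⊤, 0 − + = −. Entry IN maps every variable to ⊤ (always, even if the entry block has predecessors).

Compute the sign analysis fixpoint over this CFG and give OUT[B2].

Converged values:
  B0: | IN=(all ⊤) | OUT=(all ⊤)
  B1: | IN=(all ⊤) | OUT={b:-; rest ⊤}
  B2: | IN={b:-; rest ⊤} | OUT={b:-; rest ⊤}
  B3: | IN={b:-; rest ⊤} | OUT={f:-; rest ⊤}
  B4: | IN=(all ⊤) | OUT={d:-; rest ⊤}

Merge at B2: IN[B2] = OUT[B1] = {a: ⊤, b: -, c: ⊤, d: ⊤, e: ⊤, f: ⊤}
Applying B2's transfer function to that IN value gives OUT[B2] (row B2 above).

Answer: {a: ⊤, b: -, c: ⊤, d: ⊤, e: ⊤, f: ⊤}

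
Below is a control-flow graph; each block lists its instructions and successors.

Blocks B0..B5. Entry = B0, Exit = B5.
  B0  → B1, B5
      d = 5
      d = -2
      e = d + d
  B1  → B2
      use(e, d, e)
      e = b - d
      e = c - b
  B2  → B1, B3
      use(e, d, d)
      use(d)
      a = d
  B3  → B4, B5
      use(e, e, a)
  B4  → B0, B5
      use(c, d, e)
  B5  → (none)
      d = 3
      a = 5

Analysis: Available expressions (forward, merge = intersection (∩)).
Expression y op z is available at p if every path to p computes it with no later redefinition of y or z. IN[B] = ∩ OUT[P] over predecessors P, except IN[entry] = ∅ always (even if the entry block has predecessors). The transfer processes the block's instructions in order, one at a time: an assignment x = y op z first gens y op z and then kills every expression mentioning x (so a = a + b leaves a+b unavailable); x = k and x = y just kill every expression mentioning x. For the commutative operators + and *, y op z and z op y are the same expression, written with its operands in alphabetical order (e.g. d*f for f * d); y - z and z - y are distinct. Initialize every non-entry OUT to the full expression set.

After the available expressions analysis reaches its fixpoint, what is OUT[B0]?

Per-block solution:
  B0:  IN={}  OUT={d+d}
  B1:  IN={d+d}  OUT={b-d, c-b, d+d}
  B2:  IN={b-d, c-b, d+d}  OUT={b-d, c-b, d+d}
  B3:  IN={b-d, c-b, d+d}  OUT={b-d, c-b, d+d}
  B4:  IN={b-d, c-b, d+d}  OUT={b-d, c-b, d+d}
  B5:  IN={d+d}  OUT={}

Merge at B0 (entry node, so the boundary value {} is joined with the incoming edge(s)): IN[B0] = {} ∩ OUT[B4] = {}
Applying B0's transfer function to that IN value gives OUT[B0] (row B0 above).

Answer: {d+d}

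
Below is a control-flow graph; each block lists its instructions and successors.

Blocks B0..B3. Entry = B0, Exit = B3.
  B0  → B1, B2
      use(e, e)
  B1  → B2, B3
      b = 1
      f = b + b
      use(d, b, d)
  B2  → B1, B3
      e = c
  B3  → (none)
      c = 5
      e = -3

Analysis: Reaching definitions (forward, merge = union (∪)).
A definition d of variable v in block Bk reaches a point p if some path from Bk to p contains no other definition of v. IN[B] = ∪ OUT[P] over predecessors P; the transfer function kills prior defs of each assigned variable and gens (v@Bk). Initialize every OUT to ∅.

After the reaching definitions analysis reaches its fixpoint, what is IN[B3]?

Answer: {b@B1, e@B2, f@B1}

Trace:
Converged values:
  B0: | IN={} | OUT={}
  B1: | IN={b@B1, e@B2, f@B1} | OUT={b@B1, e@B2, f@B1}
  B2: | IN={b@B1, e@B2, f@B1} | OUT={b@B1, e@B2, f@B1}
  B3: | IN={b@B1, e@B2, f@B1} | OUT={b@B1, c@B3, e@B3, f@B1}

Merge at B3: IN[B3] = OUT[B1] ⊔ OUT[B2] = {b@B1, e@B2, f@B1}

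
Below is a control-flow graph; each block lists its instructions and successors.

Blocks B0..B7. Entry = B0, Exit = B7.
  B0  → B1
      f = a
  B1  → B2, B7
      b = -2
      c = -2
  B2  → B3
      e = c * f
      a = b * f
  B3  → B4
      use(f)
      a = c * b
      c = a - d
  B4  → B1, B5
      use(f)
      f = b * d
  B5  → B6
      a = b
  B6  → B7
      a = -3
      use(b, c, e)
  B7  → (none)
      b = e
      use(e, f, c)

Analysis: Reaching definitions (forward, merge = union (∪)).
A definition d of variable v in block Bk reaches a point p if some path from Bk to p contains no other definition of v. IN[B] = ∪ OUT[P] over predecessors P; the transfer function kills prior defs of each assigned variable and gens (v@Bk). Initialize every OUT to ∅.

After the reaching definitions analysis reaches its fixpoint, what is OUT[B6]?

Answer: {a@B6, b@B1, c@B3, e@B2, f@B4}

Working:
Converged values:
  B0: | IN={} | OUT={f@B0}
  B1: | IN={a@B3, b@B1, c@B3, e@B2, f@B0, f@B4} | OUT={a@B3, b@B1, c@B1, e@B2, f@B0, f@B4}
  B2: | IN={a@B3, b@B1, c@B1, e@B2, f@B0, f@B4} | OUT={a@B2, b@B1, c@B1, e@B2, f@B0, f@B4}
  B3: | IN={a@B2, b@B1, c@B1, e@B2, f@B0, f@B4} | OUT={a@B3, b@B1, c@B3, e@B2, f@B0, f@B4}
  B4: | IN={a@B3, b@B1, c@B3, e@B2, f@B0, f@B4} | OUT={a@B3, b@B1, c@B3, e@B2, f@B4}
  B5: | IN={a@B3, b@B1, c@B3, e@B2, f@B4} | OUT={a@B5, b@B1, c@B3, e@B2, f@B4}
  B6: | IN={a@B5, b@B1, c@B3, e@B2, f@B4} | OUT={a@B6, b@B1, c@B3, e@B2, f@B4}
  B7: | IN={a@B3, a@B6, b@B1, c@B1, c@B3, e@B2, f@B0, f@B4} | OUT={a@B3, a@B6, b@B7, c@B1, c@B3, e@B2, f@B0, f@B4}

Merge at B6: IN[B6] = OUT[B5] = {a@B5, b@B1, c@B3, e@B2, f@B4}
Applying B6's transfer function to that IN value gives OUT[B6] (row B6 above).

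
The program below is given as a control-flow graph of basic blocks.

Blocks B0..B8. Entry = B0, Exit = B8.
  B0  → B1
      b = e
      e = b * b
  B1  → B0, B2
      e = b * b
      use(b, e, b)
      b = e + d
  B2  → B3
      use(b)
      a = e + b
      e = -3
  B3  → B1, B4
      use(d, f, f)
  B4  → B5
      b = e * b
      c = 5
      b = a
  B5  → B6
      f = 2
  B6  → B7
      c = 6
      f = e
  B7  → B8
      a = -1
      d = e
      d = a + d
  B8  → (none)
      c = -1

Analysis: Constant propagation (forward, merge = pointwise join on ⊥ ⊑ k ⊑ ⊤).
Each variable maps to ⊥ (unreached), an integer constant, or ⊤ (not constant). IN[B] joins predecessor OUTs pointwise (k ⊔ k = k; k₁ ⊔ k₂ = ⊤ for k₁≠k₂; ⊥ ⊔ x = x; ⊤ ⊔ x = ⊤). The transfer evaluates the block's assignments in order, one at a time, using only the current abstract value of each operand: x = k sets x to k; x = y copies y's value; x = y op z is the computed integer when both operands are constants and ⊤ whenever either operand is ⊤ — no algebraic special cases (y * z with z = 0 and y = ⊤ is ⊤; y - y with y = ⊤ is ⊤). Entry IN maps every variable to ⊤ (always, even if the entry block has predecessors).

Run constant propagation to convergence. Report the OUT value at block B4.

Per-block solution:
  B0:   IN=(all ⊤)   OUT=(all ⊤)
  B1:   IN=(all ⊤)   OUT=(all ⊤)
  B2:   IN=(all ⊤)   OUT={e:-3; rest ⊤}
  B3:   IN={e:-3; rest ⊤}   OUT={e:-3; rest ⊤}
  B4:   IN={e:-3; rest ⊤}   OUT={c:5, e:-3; rest ⊤}
  B5:   IN={c:5, e:-3; rest ⊤}   OUT={c:5, e:-3, f:2; rest ⊤}
  B6:   IN={c:5, e:-3, f:2; rest ⊤}   OUT={c:6, e:-3, f:-3; rest ⊤}
  B7:   IN={c:6, e:-3, f:-3; rest ⊤}   OUT={a:-1, c:6, d:-4, e:-3, f:-3; rest ⊤}
  B8:   IN={a:-1, c:6, d:-4, e:-3, f:-3; rest ⊤}   OUT={a:-1, c:-1, d:-4, e:-3, f:-3; rest ⊤}

Merge at B4: IN[B4] = OUT[B3] = {a: ⊤, b: ⊤, c: ⊤, d: ⊤, e: -3, f: ⊤}
Applying B4's transfer function to that IN value gives OUT[B4] (row B4 above).

Answer: {a: ⊤, b: ⊤, c: 5, d: ⊤, e: -3, f: ⊤}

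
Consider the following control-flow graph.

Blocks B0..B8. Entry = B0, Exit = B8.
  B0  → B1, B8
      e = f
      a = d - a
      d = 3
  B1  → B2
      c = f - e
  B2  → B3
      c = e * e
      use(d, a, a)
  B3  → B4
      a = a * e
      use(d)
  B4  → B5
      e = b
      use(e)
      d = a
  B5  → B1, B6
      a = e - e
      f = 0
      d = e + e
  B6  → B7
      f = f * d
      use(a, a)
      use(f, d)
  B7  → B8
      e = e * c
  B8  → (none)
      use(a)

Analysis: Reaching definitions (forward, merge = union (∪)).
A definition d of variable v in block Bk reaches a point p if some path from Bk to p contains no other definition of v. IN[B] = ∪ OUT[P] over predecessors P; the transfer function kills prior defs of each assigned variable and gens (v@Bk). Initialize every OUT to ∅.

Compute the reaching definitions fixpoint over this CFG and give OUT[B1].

Converged values:
  B0: | IN={} | OUT={a@B0, d@B0, e@B0}
  B1: | IN={a@B0, a@B5, c@B2, d@B0, d@B5, e@B0, e@B4, f@B5} | OUT={a@B0, a@B5, c@B1, d@B0, d@B5, e@B0, e@B4, f@B5}
  B2: | IN={a@B0, a@B5, c@B1, d@B0, d@B5, e@B0, e@B4, f@B5} | OUT={a@B0, a@B5, c@B2, d@B0, d@B5, e@B0, e@B4, f@B5}
  B3: | IN={a@B0, a@B5, c@B2, d@B0, d@B5, e@B0, e@B4, f@B5} | OUT={a@B3, c@B2, d@B0, d@B5, e@B0, e@B4, f@B5}
  B4: | IN={a@B3, c@B2, d@B0, d@B5, e@B0, e@B4, f@B5} | OUT={a@B3, c@B2, d@B4, e@B4, f@B5}
  B5: | IN={a@B3, c@B2, d@B4, e@B4, f@B5} | OUT={a@B5, c@B2, d@B5, e@B4, f@B5}
  B6: | IN={a@B5, c@B2, d@B5, e@B4, f@B5} | OUT={a@B5, c@B2, d@B5, e@B4, f@B6}
  B7: | IN={a@B5, c@B2, d@B5, e@B4, f@B6} | OUT={a@B5, c@B2, d@B5, e@B7, f@B6}
  B8: | IN={a@B0, a@B5, c@B2, d@B0, d@B5, e@B0, e@B7, f@B6} | OUT={a@B0, a@B5, c@B2, d@B0, d@B5, e@B0, e@B7, f@B6}

Merge at B1: IN[B1] = OUT[B0] ⊔ OUT[B5] = {a@B0, a@B5, c@B2, d@B0, d@B5, e@B0, e@B4, f@B5}
Applying B1's transfer function to that IN value gives OUT[B1] (row B1 above).

Answer: {a@B0, a@B5, c@B1, d@B0, d@B5, e@B0, e@B4, f@B5}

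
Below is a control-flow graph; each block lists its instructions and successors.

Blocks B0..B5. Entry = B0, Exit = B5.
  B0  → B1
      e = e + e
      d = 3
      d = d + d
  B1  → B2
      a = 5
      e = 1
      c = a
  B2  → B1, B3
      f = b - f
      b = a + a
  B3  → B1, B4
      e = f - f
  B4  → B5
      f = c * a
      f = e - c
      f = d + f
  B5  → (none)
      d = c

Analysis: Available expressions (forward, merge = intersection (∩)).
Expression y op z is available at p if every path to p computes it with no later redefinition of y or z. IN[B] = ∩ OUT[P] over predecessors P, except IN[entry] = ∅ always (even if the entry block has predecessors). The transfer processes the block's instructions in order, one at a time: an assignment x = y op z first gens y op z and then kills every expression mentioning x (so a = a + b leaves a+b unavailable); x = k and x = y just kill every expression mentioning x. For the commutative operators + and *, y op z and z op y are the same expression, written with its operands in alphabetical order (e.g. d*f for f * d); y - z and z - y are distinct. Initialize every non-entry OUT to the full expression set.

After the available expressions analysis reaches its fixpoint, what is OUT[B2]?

Converged values:
  B0: | IN={} | OUT={}
  B1: | IN={} | OUT={}
  B2: | IN={} | OUT={a+a}
  B3: | IN={a+a} | OUT={a+a, f-f}
  B4: | IN={a+a, f-f} | OUT={a*c, a+a, e-c}
  B5: | IN={a*c, a+a, e-c} | OUT={a*c, a+a, e-c}

Merge at B2: IN[B2] = OUT[B1] = {}
Applying B2's transfer function to that IN value gives OUT[B2] (row B2 above).

Answer: {a+a}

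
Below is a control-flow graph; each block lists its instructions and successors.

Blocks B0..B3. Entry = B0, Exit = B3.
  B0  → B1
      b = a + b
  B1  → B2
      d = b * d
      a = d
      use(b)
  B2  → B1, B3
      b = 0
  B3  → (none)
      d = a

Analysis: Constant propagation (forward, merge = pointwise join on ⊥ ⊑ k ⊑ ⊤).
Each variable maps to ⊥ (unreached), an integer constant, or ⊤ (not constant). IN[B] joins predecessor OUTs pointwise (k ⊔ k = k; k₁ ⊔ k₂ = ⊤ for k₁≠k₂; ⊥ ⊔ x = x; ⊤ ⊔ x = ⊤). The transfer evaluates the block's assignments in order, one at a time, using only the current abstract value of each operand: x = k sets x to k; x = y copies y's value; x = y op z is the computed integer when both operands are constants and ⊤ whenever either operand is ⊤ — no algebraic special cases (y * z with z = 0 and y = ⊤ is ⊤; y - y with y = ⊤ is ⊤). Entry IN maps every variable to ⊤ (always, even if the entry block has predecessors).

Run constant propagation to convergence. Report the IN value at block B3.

Per-block solution:
  B0: | IN=(all ⊤) | OUT=(all ⊤)
  B1: | IN=(all ⊤) | OUT=(all ⊤)
  B2: | IN=(all ⊤) | OUT={b:0; rest ⊤}
  B3: | IN={b:0; rest ⊤} | OUT={b:0; rest ⊤}

Merge at B3: IN[B3] = OUT[B2] = {a: ⊤, b: 0, c: ⊤, d: ⊤, e: ⊤, f: ⊤}

Answer: {a: ⊤, b: 0, c: ⊤, d: ⊤, e: ⊤, f: ⊤}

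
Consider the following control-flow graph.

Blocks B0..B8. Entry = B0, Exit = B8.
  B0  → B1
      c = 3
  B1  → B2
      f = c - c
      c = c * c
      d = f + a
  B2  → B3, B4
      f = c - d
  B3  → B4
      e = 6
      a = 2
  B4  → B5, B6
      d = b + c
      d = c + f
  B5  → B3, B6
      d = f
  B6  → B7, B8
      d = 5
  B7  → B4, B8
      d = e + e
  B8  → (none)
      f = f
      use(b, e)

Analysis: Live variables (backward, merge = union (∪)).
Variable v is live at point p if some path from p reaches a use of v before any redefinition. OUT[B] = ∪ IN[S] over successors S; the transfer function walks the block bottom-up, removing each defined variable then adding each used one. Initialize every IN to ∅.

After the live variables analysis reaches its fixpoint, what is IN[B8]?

Answer: {b, e, f}

Working:
Fixpoint table:
  B0: | IN={a, b, e} | OUT={a, b, c, e}
  B1: | IN={a, b, c, e} | OUT={b, c, d, e}
  B2: | IN={b, c, d, e} | OUT={b, c, e, f}
  B3: | IN={b, c, f} | OUT={b, c, e, f}
  B4: | IN={b, c, e, f} | OUT={b, c, e, f}
  B5: | IN={b, c, e, f} | OUT={b, c, e, f}
  B6: | IN={b, c, e, f} | OUT={b, c, e, f}
  B7: | IN={b, c, e, f} | OUT={b, c, e, f}
  B8: | IN={b, e, f} | OUT={}

B8 is the boundary node: OUT[B8] = {}
Applying B8's transfer function to that OUT value gives IN[B8] (row B8 above).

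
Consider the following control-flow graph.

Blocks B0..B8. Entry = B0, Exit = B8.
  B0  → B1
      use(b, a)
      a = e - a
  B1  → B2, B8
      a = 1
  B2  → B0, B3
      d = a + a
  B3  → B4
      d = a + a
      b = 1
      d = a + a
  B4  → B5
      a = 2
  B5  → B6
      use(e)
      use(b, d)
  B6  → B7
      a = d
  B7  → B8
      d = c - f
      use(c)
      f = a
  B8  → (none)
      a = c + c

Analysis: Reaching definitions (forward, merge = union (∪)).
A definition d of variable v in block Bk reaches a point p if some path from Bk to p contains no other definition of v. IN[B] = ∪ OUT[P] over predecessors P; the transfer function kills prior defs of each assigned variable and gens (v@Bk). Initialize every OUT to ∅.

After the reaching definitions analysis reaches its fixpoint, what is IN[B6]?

Converged values:
  B0: | IN={a@B1, d@B2} | OUT={a@B0, d@B2}
  B1: | IN={a@B0, d@B2} | OUT={a@B1, d@B2}
  B2: | IN={a@B1, d@B2} | OUT={a@B1, d@B2}
  B3: | IN={a@B1, d@B2} | OUT={a@B1, b@B3, d@B3}
  B4: | IN={a@B1, b@B3, d@B3} | OUT={a@B4, b@B3, d@B3}
  B5: | IN={a@B4, b@B3, d@B3} | OUT={a@B4, b@B3, d@B3}
  B6: | IN={a@B4, b@B3, d@B3} | OUT={a@B6, b@B3, d@B3}
  B7: | IN={a@B6, b@B3, d@B3} | OUT={a@B6, b@B3, d@B7, f@B7}
  B8: | IN={a@B1, a@B6, b@B3, d@B2, d@B7, f@B7} | OUT={a@B8, b@B3, d@B2, d@B7, f@B7}

Merge at B6: IN[B6] = OUT[B5] = {a@B4, b@B3, d@B3}

Answer: {a@B4, b@B3, d@B3}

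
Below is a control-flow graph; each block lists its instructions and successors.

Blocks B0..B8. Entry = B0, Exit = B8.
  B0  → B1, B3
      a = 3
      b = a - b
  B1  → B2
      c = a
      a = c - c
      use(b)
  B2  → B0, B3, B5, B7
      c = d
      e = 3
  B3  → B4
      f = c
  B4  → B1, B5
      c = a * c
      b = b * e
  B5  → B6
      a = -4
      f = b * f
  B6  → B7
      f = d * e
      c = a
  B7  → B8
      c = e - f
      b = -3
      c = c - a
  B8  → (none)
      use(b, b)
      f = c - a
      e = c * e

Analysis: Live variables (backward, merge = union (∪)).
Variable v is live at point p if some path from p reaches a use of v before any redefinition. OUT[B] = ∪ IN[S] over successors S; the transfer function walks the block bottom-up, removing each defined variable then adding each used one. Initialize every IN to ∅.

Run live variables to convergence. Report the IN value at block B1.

Per-block solution:
  B0:  IN={b, c, d, e, f}  OUT={a, b, c, d, e, f}
  B1:  IN={a, b, d, f}  OUT={a, b, d, f}
  B2:  IN={a, b, d, f}  OUT={a, b, c, d, e, f}
  B3:  IN={a, b, c, d, e}  OUT={a, b, c, d, e, f}
  B4:  IN={a, b, c, d, e, f}  OUT={a, b, d, e, f}
  B5:  IN={b, d, e, f}  OUT={a, d, e}
  B6:  IN={a, d, e}  OUT={a, e, f}
  B7:  IN={a, e, f}  OUT={a, b, c, e}
  B8:  IN={a, b, c, e}  OUT={}

Merge at B1: OUT[B1] = IN[B2] = {a, b, d, f}
Applying B1's transfer function to that OUT value gives IN[B1] (row B1 above).

Answer: {a, b, d, f}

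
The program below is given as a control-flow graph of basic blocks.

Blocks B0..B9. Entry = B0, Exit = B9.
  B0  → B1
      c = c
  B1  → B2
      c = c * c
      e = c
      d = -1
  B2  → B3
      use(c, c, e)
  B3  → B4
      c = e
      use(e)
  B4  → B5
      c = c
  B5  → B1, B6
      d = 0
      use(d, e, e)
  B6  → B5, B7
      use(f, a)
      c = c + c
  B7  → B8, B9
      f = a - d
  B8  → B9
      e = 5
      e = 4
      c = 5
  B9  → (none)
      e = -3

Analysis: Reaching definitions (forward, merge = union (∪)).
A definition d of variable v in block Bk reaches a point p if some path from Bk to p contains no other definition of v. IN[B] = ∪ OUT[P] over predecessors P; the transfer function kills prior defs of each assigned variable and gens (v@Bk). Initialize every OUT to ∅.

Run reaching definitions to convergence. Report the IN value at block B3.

Converged values:
  B0:  IN={}  OUT={c@B0}
  B1:  IN={c@B0, c@B4, c@B6, d@B5, e@B1}  OUT={c@B1, d@B1, e@B1}
  B2:  IN={c@B1, d@B1, e@B1}  OUT={c@B1, d@B1, e@B1}
  B3:  IN={c@B1, d@B1, e@B1}  OUT={c@B3, d@B1, e@B1}
  B4:  IN={c@B3, d@B1, e@B1}  OUT={c@B4, d@B1, e@B1}
  B5:  IN={c@B4, c@B6, d@B1, d@B5, e@B1}  OUT={c@B4, c@B6, d@B5, e@B1}
  B6:  IN={c@B4, c@B6, d@B5, e@B1}  OUT={c@B6, d@B5, e@B1}
  B7:  IN={c@B6, d@B5, e@B1}  OUT={c@B6, d@B5, e@B1, f@B7}
  B8:  IN={c@B6, d@B5, e@B1, f@B7}  OUT={c@B8, d@B5, e@B8, f@B7}
  B9:  IN={c@B6, c@B8, d@B5, e@B1, e@B8, f@B7}  OUT={c@B6, c@B8, d@B5, e@B9, f@B7}

Merge at B3: IN[B3] = OUT[B2] = {c@B1, d@B1, e@B1}

Answer: {c@B1, d@B1, e@B1}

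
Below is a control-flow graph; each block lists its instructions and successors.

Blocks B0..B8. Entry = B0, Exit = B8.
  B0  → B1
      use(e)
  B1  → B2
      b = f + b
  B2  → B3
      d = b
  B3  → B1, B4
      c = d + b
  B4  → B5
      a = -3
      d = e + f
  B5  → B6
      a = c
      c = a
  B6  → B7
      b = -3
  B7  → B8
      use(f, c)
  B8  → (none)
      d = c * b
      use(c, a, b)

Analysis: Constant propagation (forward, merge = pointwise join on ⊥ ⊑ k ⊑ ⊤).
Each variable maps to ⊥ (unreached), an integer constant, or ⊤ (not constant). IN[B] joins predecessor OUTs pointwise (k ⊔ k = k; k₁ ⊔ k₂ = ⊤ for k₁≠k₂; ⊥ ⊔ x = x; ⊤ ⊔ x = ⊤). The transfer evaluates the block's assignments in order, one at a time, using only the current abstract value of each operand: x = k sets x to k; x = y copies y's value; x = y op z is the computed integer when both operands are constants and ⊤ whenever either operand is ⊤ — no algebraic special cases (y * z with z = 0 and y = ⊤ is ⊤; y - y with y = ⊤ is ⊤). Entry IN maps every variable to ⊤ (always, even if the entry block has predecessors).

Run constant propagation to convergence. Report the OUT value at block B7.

Answer: {a: ⊤, b: -3, c: ⊤, d: ⊤, e: ⊤, f: ⊤}

Derivation:
Fixpoint table:
  B0: | IN=(all ⊤) | OUT=(all ⊤)
  B1: | IN=(all ⊤) | OUT=(all ⊤)
  B2: | IN=(all ⊤) | OUT=(all ⊤)
  B3: | IN=(all ⊤) | OUT=(all ⊤)
  B4: | IN=(all ⊤) | OUT={a:-3; rest ⊤}
  B5: | IN={a:-3; rest ⊤} | OUT=(all ⊤)
  B6: | IN=(all ⊤) | OUT={b:-3; rest ⊤}
  B7: | IN={b:-3; rest ⊤} | OUT={b:-3; rest ⊤}
  B8: | IN={b:-3; rest ⊤} | OUT={b:-3; rest ⊤}

Merge at B7: IN[B7] = OUT[B6] = {a: ⊤, b: -3, c: ⊤, d: ⊤, e: ⊤, f: ⊤}
Applying B7's transfer function to that IN value gives OUT[B7] (row B7 above).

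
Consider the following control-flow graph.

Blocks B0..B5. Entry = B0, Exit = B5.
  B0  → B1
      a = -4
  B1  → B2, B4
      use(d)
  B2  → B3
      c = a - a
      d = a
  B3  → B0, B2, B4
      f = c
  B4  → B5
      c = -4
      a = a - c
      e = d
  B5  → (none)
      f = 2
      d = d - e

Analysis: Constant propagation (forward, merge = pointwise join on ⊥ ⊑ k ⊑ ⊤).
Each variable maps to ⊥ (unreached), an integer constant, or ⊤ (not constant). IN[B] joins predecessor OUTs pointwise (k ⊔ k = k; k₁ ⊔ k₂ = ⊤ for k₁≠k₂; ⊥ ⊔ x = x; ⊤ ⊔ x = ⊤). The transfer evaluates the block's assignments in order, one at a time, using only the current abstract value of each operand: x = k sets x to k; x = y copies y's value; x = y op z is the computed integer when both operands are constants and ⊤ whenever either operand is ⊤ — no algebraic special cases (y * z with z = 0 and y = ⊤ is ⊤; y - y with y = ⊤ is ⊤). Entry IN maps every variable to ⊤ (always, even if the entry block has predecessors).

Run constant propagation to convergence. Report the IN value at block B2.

Fixpoint table:
  B0:  IN=(all ⊤)  OUT={a:-4; rest ⊤}
  B1:  IN={a:-4; rest ⊤}  OUT={a:-4; rest ⊤}
  B2:  IN={a:-4; rest ⊤}  OUT={a:-4, c:0, d:-4; rest ⊤}
  B3:  IN={a:-4, c:0, d:-4; rest ⊤}  OUT={a:-4, c:0, d:-4, f:0; rest ⊤}
  B4:  IN={a:-4; rest ⊤}  OUT={a:0, c:-4; rest ⊤}
  B5:  IN={a:0, c:-4; rest ⊤}  OUT={a:0, c:-4, f:2; rest ⊤}

Merge at B2: IN[B2] = OUT[B1] ⊔ OUT[B3] = {a: -4, b: ⊤, c: ⊤, d: ⊤, e: ⊤, f: ⊤}

Answer: {a: -4, b: ⊤, c: ⊤, d: ⊤, e: ⊤, f: ⊤}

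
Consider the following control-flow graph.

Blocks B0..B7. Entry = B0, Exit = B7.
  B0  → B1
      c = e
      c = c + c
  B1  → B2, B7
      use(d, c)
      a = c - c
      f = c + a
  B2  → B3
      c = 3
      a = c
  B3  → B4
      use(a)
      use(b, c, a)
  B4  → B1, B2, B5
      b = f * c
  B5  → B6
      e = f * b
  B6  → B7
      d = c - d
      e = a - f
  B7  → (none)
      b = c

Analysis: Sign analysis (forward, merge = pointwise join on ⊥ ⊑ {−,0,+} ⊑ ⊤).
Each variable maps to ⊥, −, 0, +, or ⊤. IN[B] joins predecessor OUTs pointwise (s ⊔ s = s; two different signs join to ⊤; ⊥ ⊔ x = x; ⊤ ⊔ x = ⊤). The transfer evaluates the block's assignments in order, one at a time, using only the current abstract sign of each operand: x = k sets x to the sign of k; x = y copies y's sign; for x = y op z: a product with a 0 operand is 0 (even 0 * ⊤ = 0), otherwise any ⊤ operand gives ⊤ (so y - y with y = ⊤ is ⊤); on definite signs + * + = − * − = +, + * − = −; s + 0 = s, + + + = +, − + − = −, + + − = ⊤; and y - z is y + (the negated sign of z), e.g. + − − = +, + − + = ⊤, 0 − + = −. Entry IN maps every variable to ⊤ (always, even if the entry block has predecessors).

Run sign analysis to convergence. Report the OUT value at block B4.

Converged values:
  B0: | IN=(all ⊤) | OUT=(all ⊤)
  B1: | IN=(all ⊤) | OUT=(all ⊤)
  B2: | IN=(all ⊤) | OUT={a:+, c:+; rest ⊤}
  B3: | IN={a:+, c:+; rest ⊤} | OUT={a:+, c:+; rest ⊤}
  B4: | IN={a:+, c:+; rest ⊤} | OUT={a:+, c:+; rest ⊤}
  B5: | IN={a:+, c:+; rest ⊤} | OUT={a:+, c:+; rest ⊤}
  B6: | IN={a:+, c:+; rest ⊤} | OUT={a:+, c:+; rest ⊤}
  B7: | IN=(all ⊤) | OUT=(all ⊤)

Merge at B4: IN[B4] = OUT[B3] = {a: +, b: ⊤, c: +, d: ⊤, e: ⊤, f: ⊤}
Applying B4's transfer function to that IN value gives OUT[B4] (row B4 above).

Answer: {a: +, b: ⊤, c: +, d: ⊤, e: ⊤, f: ⊤}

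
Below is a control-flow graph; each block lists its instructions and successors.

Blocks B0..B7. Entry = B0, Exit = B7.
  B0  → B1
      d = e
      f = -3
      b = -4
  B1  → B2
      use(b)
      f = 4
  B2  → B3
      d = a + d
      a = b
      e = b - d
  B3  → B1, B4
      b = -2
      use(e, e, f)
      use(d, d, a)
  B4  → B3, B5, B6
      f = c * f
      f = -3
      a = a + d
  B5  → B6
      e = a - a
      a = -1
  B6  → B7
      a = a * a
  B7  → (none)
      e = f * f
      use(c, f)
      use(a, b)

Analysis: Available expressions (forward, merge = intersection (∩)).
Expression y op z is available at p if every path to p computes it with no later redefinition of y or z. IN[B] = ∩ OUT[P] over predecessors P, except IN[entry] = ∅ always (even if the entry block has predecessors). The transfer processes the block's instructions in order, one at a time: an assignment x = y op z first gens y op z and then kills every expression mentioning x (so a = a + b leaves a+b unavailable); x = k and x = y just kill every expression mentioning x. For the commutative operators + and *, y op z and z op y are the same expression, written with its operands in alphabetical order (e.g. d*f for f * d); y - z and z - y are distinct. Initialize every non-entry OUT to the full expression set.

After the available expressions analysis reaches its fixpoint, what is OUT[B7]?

Answer: {f*f}

Trace:
Converged values:
  B0: | IN={} | OUT={}
  B1: | IN={} | OUT={}
  B2: | IN={} | OUT={b-d}
  B3: | IN={} | OUT={}
  B4: | IN={} | OUT={}
  B5: | IN={} | OUT={}
  B6: | IN={} | OUT={}
  B7: | IN={} | OUT={f*f}

Merge at B7: IN[B7] = OUT[B6] = {}
Applying B7's transfer function to that IN value gives OUT[B7] (row B7 above).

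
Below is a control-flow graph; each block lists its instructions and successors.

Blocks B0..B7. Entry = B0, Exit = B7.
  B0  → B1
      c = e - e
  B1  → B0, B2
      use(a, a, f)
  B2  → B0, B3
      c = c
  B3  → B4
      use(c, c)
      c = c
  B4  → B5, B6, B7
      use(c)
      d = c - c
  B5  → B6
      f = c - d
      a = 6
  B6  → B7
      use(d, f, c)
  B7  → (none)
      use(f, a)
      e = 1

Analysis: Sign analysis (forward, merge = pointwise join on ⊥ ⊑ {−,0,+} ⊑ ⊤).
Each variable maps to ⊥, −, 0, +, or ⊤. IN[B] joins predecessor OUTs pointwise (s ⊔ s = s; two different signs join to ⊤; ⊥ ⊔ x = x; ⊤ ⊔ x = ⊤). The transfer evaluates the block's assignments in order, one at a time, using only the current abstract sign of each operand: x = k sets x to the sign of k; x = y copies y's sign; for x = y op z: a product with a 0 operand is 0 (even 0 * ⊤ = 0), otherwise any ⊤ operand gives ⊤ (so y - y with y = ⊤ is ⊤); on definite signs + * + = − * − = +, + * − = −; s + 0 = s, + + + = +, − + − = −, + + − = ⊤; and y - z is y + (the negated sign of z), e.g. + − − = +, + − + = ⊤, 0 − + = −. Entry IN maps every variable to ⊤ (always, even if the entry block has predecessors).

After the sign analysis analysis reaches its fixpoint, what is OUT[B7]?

Answer: {a: ⊤, b: ⊤, c: ⊤, d: ⊤, e: +, f: ⊤}

Trace:
Fixpoint table:
  B0: | IN=(all ⊤) | OUT=(all ⊤)
  B1: | IN=(all ⊤) | OUT=(all ⊤)
  B2: | IN=(all ⊤) | OUT=(all ⊤)
  B3: | IN=(all ⊤) | OUT=(all ⊤)
  B4: | IN=(all ⊤) | OUT=(all ⊤)
  B5: | IN=(all ⊤) | OUT={a:+; rest ⊤}
  B6: | IN=(all ⊤) | OUT=(all ⊤)
  B7: | IN=(all ⊤) | OUT={e:+; rest ⊤}

Merge at B7: IN[B7] = OUT[B4] ⊔ OUT[B6] = {a: ⊤, b: ⊤, c: ⊤, d: ⊤, e: ⊤, f: ⊤}
Applying B7's transfer function to that IN value gives OUT[B7] (row B7 above).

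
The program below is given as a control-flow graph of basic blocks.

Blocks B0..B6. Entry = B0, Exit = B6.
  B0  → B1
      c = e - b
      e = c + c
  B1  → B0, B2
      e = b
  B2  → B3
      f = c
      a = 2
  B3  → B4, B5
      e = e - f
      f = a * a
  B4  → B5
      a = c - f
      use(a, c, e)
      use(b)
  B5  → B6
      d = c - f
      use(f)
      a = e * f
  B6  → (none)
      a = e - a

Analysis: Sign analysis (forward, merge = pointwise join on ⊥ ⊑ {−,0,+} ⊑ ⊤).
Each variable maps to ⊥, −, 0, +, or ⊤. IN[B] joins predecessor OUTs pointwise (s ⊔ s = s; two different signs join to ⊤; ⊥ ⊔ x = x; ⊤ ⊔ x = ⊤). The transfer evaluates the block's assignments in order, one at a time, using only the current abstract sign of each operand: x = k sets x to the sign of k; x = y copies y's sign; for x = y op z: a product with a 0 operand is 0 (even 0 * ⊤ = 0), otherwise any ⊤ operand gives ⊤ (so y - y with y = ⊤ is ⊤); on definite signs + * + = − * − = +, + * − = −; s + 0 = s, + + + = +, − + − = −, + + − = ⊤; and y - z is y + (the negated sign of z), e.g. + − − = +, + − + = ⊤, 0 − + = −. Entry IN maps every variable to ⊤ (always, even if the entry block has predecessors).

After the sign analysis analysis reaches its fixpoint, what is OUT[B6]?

Answer: {a: ⊤, b: ⊤, c: ⊤, d: ⊤, e: ⊤, f: +}

Trace:
Fixpoint table:
  B0: | IN=(all ⊤) | OUT=(all ⊤)
  B1: | IN=(all ⊤) | OUT=(all ⊤)
  B2: | IN=(all ⊤) | OUT={a:+; rest ⊤}
  B3: | IN={a:+; rest ⊤} | OUT={a:+, f:+; rest ⊤}
  B4: | IN={a:+, f:+; rest ⊤} | OUT={f:+; rest ⊤}
  B5: | IN={f:+; rest ⊤} | OUT={f:+; rest ⊤}
  B6: | IN={f:+; rest ⊤} | OUT={f:+; rest ⊤}

Merge at B6: IN[B6] = OUT[B5] = {a: ⊤, b: ⊤, c: ⊤, d: ⊤, e: ⊤, f: +}
Applying B6's transfer function to that IN value gives OUT[B6] (row B6 above).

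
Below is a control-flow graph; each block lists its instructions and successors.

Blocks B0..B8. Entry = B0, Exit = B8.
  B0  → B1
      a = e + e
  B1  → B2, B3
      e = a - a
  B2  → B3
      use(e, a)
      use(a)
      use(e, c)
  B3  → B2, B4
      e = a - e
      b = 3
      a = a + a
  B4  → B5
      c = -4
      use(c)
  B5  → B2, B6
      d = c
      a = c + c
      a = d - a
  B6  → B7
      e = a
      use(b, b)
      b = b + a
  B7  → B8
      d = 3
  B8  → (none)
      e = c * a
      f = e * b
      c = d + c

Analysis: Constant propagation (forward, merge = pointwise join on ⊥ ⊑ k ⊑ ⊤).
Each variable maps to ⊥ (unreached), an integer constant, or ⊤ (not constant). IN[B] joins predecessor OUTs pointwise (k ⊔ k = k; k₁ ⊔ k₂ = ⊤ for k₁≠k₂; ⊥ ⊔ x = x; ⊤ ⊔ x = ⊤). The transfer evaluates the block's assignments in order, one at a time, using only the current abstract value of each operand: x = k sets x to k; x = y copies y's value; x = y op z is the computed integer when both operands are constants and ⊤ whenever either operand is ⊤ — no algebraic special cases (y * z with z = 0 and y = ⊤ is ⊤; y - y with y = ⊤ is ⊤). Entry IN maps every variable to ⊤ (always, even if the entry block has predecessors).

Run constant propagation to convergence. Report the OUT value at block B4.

Answer: {a: ⊤, b: 3, c: -4, d: ⊤, e: ⊤, f: ⊤}

Derivation:
Per-block solution:
  B0:   IN=(all ⊤)   OUT=(all ⊤)
  B1:   IN=(all ⊤)   OUT=(all ⊤)
  B2:   IN=(all ⊤)   OUT=(all ⊤)
  B3:   IN=(all ⊤)   OUT={b:3; rest ⊤}
  B4:   IN={b:3; rest ⊤}   OUT={b:3, c:-4; rest ⊤}
  B5:   IN={b:3, c:-4; rest ⊤}   OUT={a:4, b:3, c:-4, d:-4; rest ⊤}
  B6:   IN={a:4, b:3, c:-4, d:-4; rest ⊤}   OUT={a:4, b:7, c:-4, d:-4, e:4; rest ⊤}
  B7:   IN={a:4, b:7, c:-4, d:-4, e:4; rest ⊤}   OUT={a:4, b:7, c:-4, d:3, e:4; rest ⊤}
  B8:   IN={a:4, b:7, c:-4, d:3, e:4; rest ⊤}   OUT={a:4, b:7, c:-1, d:3, e:-16, f:-112; rest ⊤}

Merge at B4: IN[B4] = OUT[B3] = {a: ⊤, b: 3, c: ⊤, d: ⊤, e: ⊤, f: ⊤}
Applying B4's transfer function to that IN value gives OUT[B4] (row B4 above).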